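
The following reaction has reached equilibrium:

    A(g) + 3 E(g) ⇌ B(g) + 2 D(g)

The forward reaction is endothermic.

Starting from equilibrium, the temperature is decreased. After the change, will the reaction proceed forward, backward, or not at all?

The forward reaction is endothermic. Lowering T favours the exothermic direction — shift to the left.

left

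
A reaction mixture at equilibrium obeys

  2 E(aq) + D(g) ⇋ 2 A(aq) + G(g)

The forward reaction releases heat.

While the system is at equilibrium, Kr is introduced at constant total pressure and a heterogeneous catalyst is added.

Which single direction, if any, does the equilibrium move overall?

no shift

Adding inert gas at constant total pressure expands the volume, scaling every reacting partial pressure by the same factor. Δn_gas = 1 − 1 = 0, so Q is unchanged — no shift.
A catalyst speeds both forward and reverse rates equally; it changes neither Q nor K — no shift from this change.
None of the changes alters Q relative to K, so there is no net shift.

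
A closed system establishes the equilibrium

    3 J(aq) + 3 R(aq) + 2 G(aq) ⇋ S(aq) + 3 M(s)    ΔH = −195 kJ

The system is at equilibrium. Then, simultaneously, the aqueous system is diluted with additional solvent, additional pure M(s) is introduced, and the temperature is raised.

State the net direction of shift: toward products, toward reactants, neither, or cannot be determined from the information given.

Dilution lowers every aqueous concentration by the same factor. Δn_aq = 1 − 8 = -7, so the system shifts toward the side with more dissolved moles — to the left.
M is a pure solid; its activity is 1 regardless of amount, so Q is unaffected — no shift from this change.
The forward reaction is exothermic. Raising T favours the endothermic direction — shift to the left.
Only the nonzero effect(s) matter; the net shift is to the left.

left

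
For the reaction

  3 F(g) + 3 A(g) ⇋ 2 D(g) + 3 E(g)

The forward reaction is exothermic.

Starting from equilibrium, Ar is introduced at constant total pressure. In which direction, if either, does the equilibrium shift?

Adding inert gas at constant total pressure expands the volume and lowers every reacting partial pressure. With Δn_gas = 5 − 6 = -1, Q moves away from K toward the side with fewer gas moles, so the system shifts toward the side with more gas moles — to the left.

left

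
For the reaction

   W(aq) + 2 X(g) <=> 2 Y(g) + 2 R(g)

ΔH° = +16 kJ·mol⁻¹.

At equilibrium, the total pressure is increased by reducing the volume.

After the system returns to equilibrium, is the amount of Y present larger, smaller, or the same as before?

decreases

Gas moles: reactants 2, products 4 (Δn_gas = +2). Compression shifts the system toward the side with fewer moles of gas — to the left.
The net shift is to the left. Y is a product, so its amount decreases.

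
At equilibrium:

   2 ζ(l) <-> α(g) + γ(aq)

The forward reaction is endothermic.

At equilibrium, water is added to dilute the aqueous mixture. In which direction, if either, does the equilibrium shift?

Dilution lowers every aqueous concentration by the same factor. Δn_aq = 1 − 0 = +1, so the system shifts toward the side with more dissolved moles — to the right.

right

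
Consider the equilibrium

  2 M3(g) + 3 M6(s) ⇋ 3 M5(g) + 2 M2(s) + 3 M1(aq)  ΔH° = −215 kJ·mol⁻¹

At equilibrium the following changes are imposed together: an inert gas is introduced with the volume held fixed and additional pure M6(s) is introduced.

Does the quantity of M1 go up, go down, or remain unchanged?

unchanged

At constant volume, adding an inert gas leaves every reacting species' partial pressure unchanged, so Q is unchanged — no shift from this change.
M6 is a pure solid; its activity is 1 regardless of amount, so Q is unaffected — no shift from this change.
No net shift occurs, so the amount of M1 is unchanged.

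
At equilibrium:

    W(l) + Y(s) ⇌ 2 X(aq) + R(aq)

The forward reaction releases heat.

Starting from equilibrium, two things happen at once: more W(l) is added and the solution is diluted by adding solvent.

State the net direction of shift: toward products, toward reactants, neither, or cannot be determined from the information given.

W is a pure liquid; its activity is 1 regardless of amount, so Q is unaffected — no shift from this change.
Dilution lowers every aqueous concentration by the same factor. Δn_aq = 3 − 0 = +3, so the system shifts toward the side with more dissolved moles — to the right.
Only the nonzero effect(s) matter; the net shift is to the right.

right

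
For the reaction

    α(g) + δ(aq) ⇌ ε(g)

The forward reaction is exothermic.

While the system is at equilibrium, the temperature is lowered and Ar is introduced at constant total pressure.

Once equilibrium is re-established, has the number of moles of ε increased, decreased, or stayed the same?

increases

The forward reaction is exothermic. Lowering T favours the exothermic direction — shift to the right.
Adding inert gas at constant total pressure expands the volume, scaling every reacting partial pressure by the same factor. Δn_gas = 1 − 1 = 0, so Q is unchanged — no shift.
The net shift is to the right. ε is a product, so its amount increases.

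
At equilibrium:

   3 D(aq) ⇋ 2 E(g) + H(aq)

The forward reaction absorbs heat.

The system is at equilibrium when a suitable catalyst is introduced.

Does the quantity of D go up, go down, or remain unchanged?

unchanged

A catalyst speeds both forward and reverse rates equally; it changes neither Q nor K — no shift from this change.
No net shift occurs, so the amount of D is unchanged.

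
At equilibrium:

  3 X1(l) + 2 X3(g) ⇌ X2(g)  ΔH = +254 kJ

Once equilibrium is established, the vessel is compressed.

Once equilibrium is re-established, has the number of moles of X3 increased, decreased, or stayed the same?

Gas moles: reactants 2, products 1 (Δn_gas = -1). Compression shifts the system toward the side with fewer moles of gas — to the right.
The net shift is to the right. X3 is a reactant, so its amount decreases.

decreases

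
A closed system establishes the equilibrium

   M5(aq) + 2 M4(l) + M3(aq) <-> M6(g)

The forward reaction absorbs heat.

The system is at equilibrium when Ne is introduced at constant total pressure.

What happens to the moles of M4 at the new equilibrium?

Adding inert gas at constant total pressure expands the volume and lowers every reacting partial pressure. With Δn_gas = 1 − 0 = +1, Q moves away from K toward the side with fewer gas moles, so the system shifts toward the side with more gas moles — to the right.
The net shift is to the right. M4 is a reactant, so its amount decreases.

decreases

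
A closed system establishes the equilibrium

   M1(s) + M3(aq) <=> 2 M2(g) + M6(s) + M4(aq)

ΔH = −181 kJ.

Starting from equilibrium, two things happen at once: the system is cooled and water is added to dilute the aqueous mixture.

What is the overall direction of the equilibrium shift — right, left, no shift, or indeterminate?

right

The forward reaction is exothermic. Lowering T favours the exothermic direction — shift to the right.
Dilution scales every aqueous concentration by the same factor. Δn_aq = 1 − 1 = 0, so Q is unchanged — no shift.
Only the nonzero effect(s) matter; the net shift is to the right.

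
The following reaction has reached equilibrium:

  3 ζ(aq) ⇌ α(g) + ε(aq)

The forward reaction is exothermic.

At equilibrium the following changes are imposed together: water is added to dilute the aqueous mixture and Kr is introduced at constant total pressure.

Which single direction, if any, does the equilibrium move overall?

cannot be determined

Dilution lowers every aqueous concentration by the same factor. Δn_aq = 1 − 3 = -2, so the system shifts toward the side with more dissolved moles — to the left.
Adding inert gas at constant total pressure expands the volume and lowers every reacting partial pressure. With Δn_gas = 1 − 0 = +1, Q moves away from K toward the side with fewer gas moles, so the system shifts toward the side with more gas moles — to the right.
The individual effects push in opposite directions; without quantitative information the net direction cannot be determined.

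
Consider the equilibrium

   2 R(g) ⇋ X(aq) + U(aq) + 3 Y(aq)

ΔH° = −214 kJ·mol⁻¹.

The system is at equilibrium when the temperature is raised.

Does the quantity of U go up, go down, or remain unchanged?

The forward reaction is exothermic. Raising T favours the endothermic direction — shift to the left.
The net shift is to the left. U is a product, so its amount decreases.

decreases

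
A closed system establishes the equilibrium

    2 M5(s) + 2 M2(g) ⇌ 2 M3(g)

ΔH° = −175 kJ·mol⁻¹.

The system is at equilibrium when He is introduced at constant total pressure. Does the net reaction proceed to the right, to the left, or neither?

no shift

Adding inert gas at constant total pressure expands the volume, scaling every reacting partial pressure by the same factor. Δn_gas = 2 − 2 = 0, so Q is unchanged — no shift.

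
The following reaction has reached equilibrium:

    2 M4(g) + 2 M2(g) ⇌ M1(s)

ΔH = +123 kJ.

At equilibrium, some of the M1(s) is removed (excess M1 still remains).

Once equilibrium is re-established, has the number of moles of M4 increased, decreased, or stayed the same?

M1 is a pure solid; its activity is 1 regardless of amount, so Q is unaffected — no shift from this change.
No net shift occurs, so the amount of M4 is unchanged.

unchanged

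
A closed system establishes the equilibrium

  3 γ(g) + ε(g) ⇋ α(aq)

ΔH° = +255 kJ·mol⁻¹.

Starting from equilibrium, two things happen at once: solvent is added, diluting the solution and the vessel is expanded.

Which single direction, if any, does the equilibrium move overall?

Dilution lowers every aqueous concentration by the same factor. Δn_aq = 1 − 0 = +1, so the system shifts toward the side with more dissolved moles — to the right.
Gas moles: reactants 4, products 0 (Δn_gas = -4). Expansion shifts the system toward the side with more moles of gas — to the left.
The individual effects push in opposite directions; without quantitative information the net direction cannot be determined.

cannot be determined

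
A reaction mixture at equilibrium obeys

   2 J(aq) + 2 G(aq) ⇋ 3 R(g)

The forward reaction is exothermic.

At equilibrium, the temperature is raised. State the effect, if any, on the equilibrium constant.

K depends on temperature via the van 't Hoff relation. The forward reaction is exothermic, so raising T decreases K.

decreases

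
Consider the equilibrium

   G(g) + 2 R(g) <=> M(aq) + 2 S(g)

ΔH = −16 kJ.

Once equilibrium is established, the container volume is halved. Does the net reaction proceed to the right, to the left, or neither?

right

Gas moles: reactants 3, products 2 (Δn_gas = -1). Compression shifts the system toward the side with fewer moles of gas — to the right.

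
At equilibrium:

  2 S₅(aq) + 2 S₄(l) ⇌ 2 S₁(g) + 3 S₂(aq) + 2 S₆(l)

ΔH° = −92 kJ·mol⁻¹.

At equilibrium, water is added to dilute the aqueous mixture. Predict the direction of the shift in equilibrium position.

Dilution lowers every aqueous concentration by the same factor. Δn_aq = 3 − 2 = +1, so the system shifts toward the side with more dissolved moles — to the right.

right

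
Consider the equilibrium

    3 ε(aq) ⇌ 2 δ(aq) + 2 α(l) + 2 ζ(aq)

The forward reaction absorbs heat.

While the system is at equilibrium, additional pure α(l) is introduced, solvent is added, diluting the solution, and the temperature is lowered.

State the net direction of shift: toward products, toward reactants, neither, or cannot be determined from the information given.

cannot be determined

α is a pure liquid; its activity is 1 regardless of amount, so Q is unaffected — no shift from this change.
Dilution lowers every aqueous concentration by the same factor. Δn_aq = 4 − 3 = +1, so the system shifts toward the side with more dissolved moles — to the right.
The forward reaction is endothermic. Lowering T favours the exothermic direction — shift to the left.
The individual effects push in opposite directions; without quantitative information the net direction cannot be determined.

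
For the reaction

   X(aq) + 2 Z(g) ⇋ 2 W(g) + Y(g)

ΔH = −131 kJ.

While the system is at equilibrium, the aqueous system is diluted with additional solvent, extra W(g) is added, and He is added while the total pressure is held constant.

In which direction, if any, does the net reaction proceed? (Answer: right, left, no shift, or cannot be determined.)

cannot be determined

Dilution lowers every aqueous concentration by the same factor. Δn_aq = 0 − 1 = -1, so the system shifts toward the side with more dissolved moles — to the left.
Adding W (g), a product, drives the reaction to the left.
Adding inert gas at constant total pressure expands the volume and lowers every reacting partial pressure. With Δn_gas = 3 − 2 = +1, Q moves away from K toward the side with fewer gas moles, so the system shifts toward the side with more gas moles — to the right.
The individual effects push in opposite directions; without quantitative information the net direction cannot be determined.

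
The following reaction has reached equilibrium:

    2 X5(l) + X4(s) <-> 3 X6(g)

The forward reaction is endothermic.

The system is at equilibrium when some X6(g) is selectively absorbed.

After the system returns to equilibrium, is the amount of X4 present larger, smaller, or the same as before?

decreases

Removing X6 (g), a product, drives the reaction to the right.
The net shift is to the right. X4 is a reactant, so its amount decreases.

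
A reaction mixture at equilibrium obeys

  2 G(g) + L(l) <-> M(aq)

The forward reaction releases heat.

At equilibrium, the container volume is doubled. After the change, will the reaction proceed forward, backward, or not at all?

left

Gas moles: reactants 2, products 0 (Δn_gas = -2). Expansion shifts the system toward the side with more moles of gas — to the left.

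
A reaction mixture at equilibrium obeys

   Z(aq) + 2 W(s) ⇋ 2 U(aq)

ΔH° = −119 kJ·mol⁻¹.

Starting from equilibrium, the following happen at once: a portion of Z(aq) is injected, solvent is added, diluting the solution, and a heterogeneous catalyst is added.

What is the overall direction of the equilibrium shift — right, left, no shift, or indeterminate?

right

Adding Z (aq), a reactant, drives the reaction to the right.
Dilution lowers every aqueous concentration by the same factor. Δn_aq = 2 − 1 = +1, so the system shifts toward the side with more dissolved moles — to the right.
A catalyst speeds both forward and reverse rates equally; it changes neither Q nor K — no shift from this change.
Only the nonzero effect(s) matter; the net shift is to the right.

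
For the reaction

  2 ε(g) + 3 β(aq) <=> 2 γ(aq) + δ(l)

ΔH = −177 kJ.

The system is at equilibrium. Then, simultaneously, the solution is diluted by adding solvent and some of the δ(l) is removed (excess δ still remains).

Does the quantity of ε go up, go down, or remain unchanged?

increases

Dilution lowers every aqueous concentration by the same factor. Δn_aq = 2 − 3 = -1, so the system shifts toward the side with more dissolved moles — to the left.
δ is a pure liquid; its activity is 1 regardless of amount, so Q is unaffected — no shift from this change.
The net shift is to the left. ε is a reactant, so its amount increases.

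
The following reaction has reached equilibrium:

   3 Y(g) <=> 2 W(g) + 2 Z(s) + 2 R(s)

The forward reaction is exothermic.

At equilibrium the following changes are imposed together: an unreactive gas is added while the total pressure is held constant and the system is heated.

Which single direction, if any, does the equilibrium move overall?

left

Adding inert gas at constant total pressure expands the volume and lowers every reacting partial pressure. With Δn_gas = 2 − 3 = -1, Q moves away from K toward the side with fewer gas moles, so the system shifts toward the side with more gas moles — to the left.
The forward reaction is exothermic. Raising T favours the endothermic direction — shift to the left.
All effects act in the same direction — net shift to the left.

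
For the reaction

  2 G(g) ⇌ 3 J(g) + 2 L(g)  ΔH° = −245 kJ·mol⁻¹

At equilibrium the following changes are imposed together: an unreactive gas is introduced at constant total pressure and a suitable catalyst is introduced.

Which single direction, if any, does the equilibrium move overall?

Adding inert gas at constant total pressure expands the volume and lowers every reacting partial pressure. With Δn_gas = 5 − 2 = +3, Q moves away from K toward the side with fewer gas moles, so the system shifts toward the side with more gas moles — to the right.
A catalyst speeds both forward and reverse rates equally; it changes neither Q nor K — no shift from this change.
Only the nonzero effect(s) matter; the net shift is to the right.

right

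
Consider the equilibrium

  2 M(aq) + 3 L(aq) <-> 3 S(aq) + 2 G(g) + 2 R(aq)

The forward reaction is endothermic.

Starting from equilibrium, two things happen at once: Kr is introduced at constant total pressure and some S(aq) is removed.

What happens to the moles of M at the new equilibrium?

Adding inert gas at constant total pressure expands the volume and lowers every reacting partial pressure. With Δn_gas = 2 − 0 = +2, Q moves away from K toward the side with fewer gas moles, so the system shifts toward the side with more gas moles — to the right.
Removing S (aq), a product, drives the reaction to the right.
The net shift is to the right. M is a reactant, so its amount decreases.

decreases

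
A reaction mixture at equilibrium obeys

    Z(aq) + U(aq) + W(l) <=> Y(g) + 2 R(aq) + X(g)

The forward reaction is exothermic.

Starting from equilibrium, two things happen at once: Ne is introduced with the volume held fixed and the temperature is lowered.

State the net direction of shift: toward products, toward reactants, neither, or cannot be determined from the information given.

right

At constant volume, adding an inert gas leaves every reacting species' partial pressure unchanged, so Q is unchanged — no shift from this change.
The forward reaction is exothermic. Lowering T favours the exothermic direction — shift to the right.
Only the nonzero effect(s) matter; the net shift is to the right.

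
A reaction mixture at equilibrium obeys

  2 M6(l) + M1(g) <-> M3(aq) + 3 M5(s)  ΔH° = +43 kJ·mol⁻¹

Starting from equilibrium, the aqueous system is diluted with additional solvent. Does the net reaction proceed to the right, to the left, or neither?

right

Dilution lowers every aqueous concentration by the same factor. Δn_aq = 1 − 0 = +1, so the system shifts toward the side with more dissolved moles — to the right.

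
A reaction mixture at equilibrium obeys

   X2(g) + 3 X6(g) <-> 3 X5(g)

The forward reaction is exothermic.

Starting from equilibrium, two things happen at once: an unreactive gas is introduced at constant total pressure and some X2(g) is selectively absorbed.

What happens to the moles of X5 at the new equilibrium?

decreases

Adding inert gas at constant total pressure expands the volume and lowers every reacting partial pressure. With Δn_gas = 3 − 4 = -1, Q moves away from K toward the side with fewer gas moles, so the system shifts toward the side with more gas moles — to the left.
Removing X2 (g), a reactant, drives the reaction to the left.
The net shift is to the left. X5 is a product, so its amount decreases.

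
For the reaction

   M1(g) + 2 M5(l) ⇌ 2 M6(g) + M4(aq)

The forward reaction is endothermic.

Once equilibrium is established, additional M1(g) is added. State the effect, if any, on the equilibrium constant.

The equilibrium constant depends only on temperature. This perturbation may move the position of equilibrium, but since T is unchanged, K itself is unchanged.

unchanged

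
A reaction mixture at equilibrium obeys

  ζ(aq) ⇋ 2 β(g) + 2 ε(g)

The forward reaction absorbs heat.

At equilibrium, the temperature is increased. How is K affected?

K depends on temperature via the van 't Hoff relation. The forward reaction is endothermic, so raising T increases K.

increases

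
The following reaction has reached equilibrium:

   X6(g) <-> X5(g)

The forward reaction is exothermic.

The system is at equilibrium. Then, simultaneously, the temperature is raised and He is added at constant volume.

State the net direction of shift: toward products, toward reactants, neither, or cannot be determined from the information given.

The forward reaction is exothermic. Raising T favours the endothermic direction — shift to the left.
At constant volume, adding an inert gas leaves every reacting species' partial pressure unchanged, so Q is unchanged — no shift from this change.
Only the nonzero effect(s) matter; the net shift is to the left.

left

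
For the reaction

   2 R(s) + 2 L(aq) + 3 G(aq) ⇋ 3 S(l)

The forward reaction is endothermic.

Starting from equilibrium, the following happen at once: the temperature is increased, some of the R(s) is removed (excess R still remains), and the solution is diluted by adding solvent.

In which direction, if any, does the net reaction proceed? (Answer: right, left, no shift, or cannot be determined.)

The forward reaction is endothermic. Raising T favours the endothermic direction — shift to the right.
R is a pure solid; its activity is 1 regardless of amount, so Q is unaffected — no shift from this change.
Dilution lowers every aqueous concentration by the same factor. Δn_aq = 0 − 5 = -5, so the system shifts toward the side with more dissolved moles — to the left.
The individual effects push in opposite directions; without quantitative information the net direction cannot be determined.

cannot be determined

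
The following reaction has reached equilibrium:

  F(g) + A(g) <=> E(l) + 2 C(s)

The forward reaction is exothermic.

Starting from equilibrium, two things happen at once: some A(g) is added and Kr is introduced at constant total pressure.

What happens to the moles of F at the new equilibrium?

Adding A (g), a reactant, drives the reaction to the right.
Adding inert gas at constant total pressure expands the volume and lowers every reacting partial pressure. With Δn_gas = 0 − 2 = -2, Q moves away from K toward the side with fewer gas moles, so the system shifts toward the side with more gas moles — to the left.
The two effects oppose each other, so the net shift — and hence the change in F — cannot be determined from the given information.

cannot be determined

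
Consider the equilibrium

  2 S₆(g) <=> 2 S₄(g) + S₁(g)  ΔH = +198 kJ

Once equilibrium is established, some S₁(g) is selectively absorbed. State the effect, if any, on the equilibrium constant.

The equilibrium constant depends only on temperature. This perturbation may move the position of equilibrium, but since T is unchanged, K itself is unchanged.

unchanged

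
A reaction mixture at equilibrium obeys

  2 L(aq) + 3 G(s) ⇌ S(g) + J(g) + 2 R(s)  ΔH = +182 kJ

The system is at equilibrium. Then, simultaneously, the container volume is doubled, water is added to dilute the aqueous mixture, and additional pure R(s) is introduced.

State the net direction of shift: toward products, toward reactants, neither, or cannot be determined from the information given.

cannot be determined

Gas moles: reactants 0, products 2 (Δn_gas = +2). Expansion shifts the system toward the side with more moles of gas — to the right.
Dilution lowers every aqueous concentration by the same factor. Δn_aq = 0 − 2 = -2, so the system shifts toward the side with more dissolved moles — to the left.
R is a pure solid; its activity is 1 regardless of amount, so Q is unaffected — no shift from this change.
The individual effects push in opposite directions; without quantitative information the net direction cannot be determined.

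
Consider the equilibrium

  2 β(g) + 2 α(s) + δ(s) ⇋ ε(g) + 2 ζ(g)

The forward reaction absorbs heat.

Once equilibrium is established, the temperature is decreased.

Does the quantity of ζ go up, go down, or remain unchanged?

decreases

The forward reaction is endothermic. Lowering T favours the exothermic direction — shift to the left.
The net shift is to the left. ζ is a product, so its amount decreases.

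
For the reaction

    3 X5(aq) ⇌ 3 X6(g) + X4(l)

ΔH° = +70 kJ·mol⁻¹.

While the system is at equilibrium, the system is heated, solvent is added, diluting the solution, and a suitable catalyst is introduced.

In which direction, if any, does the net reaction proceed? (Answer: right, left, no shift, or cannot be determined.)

cannot be determined

The forward reaction is endothermic. Raising T favours the endothermic direction — shift to the right.
Dilution lowers every aqueous concentration by the same factor. Δn_aq = 0 − 3 = -3, so the system shifts toward the side with more dissolved moles — to the left.
A catalyst speeds both forward and reverse rates equally; it changes neither Q nor K — no shift from this change.
The individual effects push in opposite directions; without quantitative information the net direction cannot be determined.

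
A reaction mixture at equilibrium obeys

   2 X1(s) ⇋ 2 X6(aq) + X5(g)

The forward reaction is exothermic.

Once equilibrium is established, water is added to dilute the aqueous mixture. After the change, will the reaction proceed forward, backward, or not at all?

Dilution lowers every aqueous concentration by the same factor. Δn_aq = 2 − 0 = +2, so the system shifts toward the side with more dissolved moles — to the right.

right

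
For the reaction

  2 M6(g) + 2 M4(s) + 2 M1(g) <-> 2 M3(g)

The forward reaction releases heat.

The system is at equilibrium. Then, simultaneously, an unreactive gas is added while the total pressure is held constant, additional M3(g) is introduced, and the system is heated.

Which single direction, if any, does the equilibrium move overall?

left

Adding inert gas at constant total pressure expands the volume and lowers every reacting partial pressure. With Δn_gas = 2 − 4 = -2, Q moves away from K toward the side with fewer gas moles, so the system shifts toward the side with more gas moles — to the left.
Adding M3 (g), a product, drives the reaction to the left.
The forward reaction is exothermic. Raising T favours the endothermic direction — shift to the left.
All effects act in the same direction — net shift to the left.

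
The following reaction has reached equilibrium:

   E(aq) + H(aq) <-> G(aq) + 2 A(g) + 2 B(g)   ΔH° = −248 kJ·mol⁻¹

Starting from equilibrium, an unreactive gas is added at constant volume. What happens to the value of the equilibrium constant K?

The equilibrium constant depends only on temperature. This perturbation changes neither the position of equilibrium nor K.

unchanged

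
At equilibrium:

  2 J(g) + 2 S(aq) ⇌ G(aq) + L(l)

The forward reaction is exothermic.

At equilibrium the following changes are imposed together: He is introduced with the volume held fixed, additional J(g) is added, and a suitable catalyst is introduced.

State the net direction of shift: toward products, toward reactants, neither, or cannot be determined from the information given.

At constant volume, adding an inert gas leaves every reacting species' partial pressure unchanged, so Q is unchanged — no shift from this change.
Adding J (g), a reactant, drives the reaction to the right.
A catalyst speeds both forward and reverse rates equally; it changes neither Q nor K — no shift from this change.
Only the nonzero effect(s) matter; the net shift is to the right.

right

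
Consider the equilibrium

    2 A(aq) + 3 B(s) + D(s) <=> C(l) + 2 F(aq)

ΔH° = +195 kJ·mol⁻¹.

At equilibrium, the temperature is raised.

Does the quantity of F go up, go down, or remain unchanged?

increases

The forward reaction is endothermic. Raising T favours the endothermic direction — shift to the right.
The net shift is to the right. F is a product, so its amount increases.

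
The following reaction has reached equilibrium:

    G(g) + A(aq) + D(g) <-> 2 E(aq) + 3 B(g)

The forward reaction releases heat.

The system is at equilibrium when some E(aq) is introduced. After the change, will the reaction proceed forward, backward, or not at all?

left

Adding E (aq), a product, drives the reaction to the left.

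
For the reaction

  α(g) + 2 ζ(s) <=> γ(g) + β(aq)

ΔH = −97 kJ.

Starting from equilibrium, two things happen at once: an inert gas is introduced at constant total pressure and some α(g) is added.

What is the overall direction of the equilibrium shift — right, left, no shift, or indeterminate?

right

Adding inert gas at constant total pressure expands the volume, scaling every reacting partial pressure by the same factor. Δn_gas = 1 − 1 = 0, so Q is unchanged — no shift.
Adding α (g), a reactant, drives the reaction to the right.
Only the nonzero effect(s) matter; the net shift is to the right.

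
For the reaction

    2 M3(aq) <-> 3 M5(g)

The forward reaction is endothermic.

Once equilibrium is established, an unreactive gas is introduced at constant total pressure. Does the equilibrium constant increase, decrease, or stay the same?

unchanged

The equilibrium constant depends only on temperature. This perturbation may move the position of equilibrium, but since T is unchanged, K itself is unchanged.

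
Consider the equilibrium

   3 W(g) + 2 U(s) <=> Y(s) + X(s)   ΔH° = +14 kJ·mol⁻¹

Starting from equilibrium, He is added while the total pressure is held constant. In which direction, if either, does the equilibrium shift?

left

Adding inert gas at constant total pressure expands the volume and lowers every reacting partial pressure. With Δn_gas = 0 − 3 = -3, Q moves away from K toward the side with fewer gas moles, so the system shifts toward the side with more gas moles — to the left.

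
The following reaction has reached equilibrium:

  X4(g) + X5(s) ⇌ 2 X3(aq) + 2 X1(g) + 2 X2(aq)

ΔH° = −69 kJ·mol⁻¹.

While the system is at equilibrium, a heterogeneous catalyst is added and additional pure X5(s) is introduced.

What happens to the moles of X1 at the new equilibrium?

unchanged

A catalyst speeds both forward and reverse rates equally; it changes neither Q nor K — no shift from this change.
X5 is a pure solid; its activity is 1 regardless of amount, so Q is unaffected — no shift from this change.
No net shift occurs, so the amount of X1 is unchanged.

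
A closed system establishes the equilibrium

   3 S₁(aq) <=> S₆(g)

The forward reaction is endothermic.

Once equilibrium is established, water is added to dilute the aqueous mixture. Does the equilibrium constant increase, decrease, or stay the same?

The equilibrium constant depends only on temperature. This perturbation may move the position of equilibrium, but since T is unchanged, K itself is unchanged.

unchanged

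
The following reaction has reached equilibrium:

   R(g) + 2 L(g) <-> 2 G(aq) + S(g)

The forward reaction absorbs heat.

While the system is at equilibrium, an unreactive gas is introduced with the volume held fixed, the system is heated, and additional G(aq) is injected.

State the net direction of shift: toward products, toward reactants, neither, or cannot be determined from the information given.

At constant volume, adding an inert gas leaves every reacting species' partial pressure unchanged, so Q is unchanged — no shift from this change.
The forward reaction is endothermic. Raising T favours the endothermic direction — shift to the right.
Adding G (aq), a product, drives the reaction to the left.
The individual effects push in opposite directions; without quantitative information the net direction cannot be determined.

cannot be determined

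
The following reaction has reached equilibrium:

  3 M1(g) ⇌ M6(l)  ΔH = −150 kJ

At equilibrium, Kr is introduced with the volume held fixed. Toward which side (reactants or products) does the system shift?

At constant volume, adding an inert gas leaves every reacting species' partial pressure unchanged, so Q is unchanged — no shift from this change.

no shift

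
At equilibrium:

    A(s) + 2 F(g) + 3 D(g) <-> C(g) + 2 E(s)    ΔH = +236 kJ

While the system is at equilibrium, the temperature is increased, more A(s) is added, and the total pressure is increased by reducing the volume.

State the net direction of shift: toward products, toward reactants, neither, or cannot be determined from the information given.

The forward reaction is endothermic. Raising T favours the endothermic direction — shift to the right.
A is a pure solid; its activity is 1 regardless of amount, so Q is unaffected — no shift from this change.
Gas moles: reactants 5, products 1 (Δn_gas = -4). Compression shifts the system toward the side with fewer moles of gas — to the right.
Only the nonzero effect(s) matter; the net shift is to the right.

right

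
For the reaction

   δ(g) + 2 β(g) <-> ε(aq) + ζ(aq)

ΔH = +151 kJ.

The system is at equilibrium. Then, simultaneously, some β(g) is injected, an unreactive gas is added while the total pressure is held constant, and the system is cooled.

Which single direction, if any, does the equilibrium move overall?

Adding β (g), a reactant, drives the reaction to the right.
Adding inert gas at constant total pressure expands the volume and lowers every reacting partial pressure. With Δn_gas = 0 − 3 = -3, Q moves away from K toward the side with fewer gas moles, so the system shifts toward the side with more gas moles — to the left.
The forward reaction is endothermic. Lowering T favours the exothermic direction — shift to the left.
The individual effects push in opposite directions; without quantitative information the net direction cannot be determined.

cannot be determined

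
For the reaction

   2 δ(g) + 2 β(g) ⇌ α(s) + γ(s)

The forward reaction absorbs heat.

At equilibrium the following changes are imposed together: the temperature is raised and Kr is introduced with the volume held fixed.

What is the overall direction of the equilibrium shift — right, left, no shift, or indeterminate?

right

The forward reaction is endothermic. Raising T favours the endothermic direction — shift to the right.
At constant volume, adding an inert gas leaves every reacting species' partial pressure unchanged, so Q is unchanged — no shift from this change.
Only the nonzero effect(s) matter; the net shift is to the right.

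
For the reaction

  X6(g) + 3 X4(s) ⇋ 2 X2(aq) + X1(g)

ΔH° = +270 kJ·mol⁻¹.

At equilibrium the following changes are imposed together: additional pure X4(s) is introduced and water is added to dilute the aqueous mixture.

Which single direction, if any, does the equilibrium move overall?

right

X4 is a pure solid; its activity is 1 regardless of amount, so Q is unaffected — no shift from this change.
Dilution lowers every aqueous concentration by the same factor. Δn_aq = 2 − 0 = +2, so the system shifts toward the side with more dissolved moles — to the right.
Only the nonzero effect(s) matter; the net shift is to the right.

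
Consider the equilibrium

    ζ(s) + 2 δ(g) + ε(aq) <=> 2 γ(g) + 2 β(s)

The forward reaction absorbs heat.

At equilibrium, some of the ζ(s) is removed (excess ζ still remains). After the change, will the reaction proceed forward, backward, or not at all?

ζ is a pure solid; its activity is 1 regardless of amount, so Q is unaffected — no shift from this change.

no shift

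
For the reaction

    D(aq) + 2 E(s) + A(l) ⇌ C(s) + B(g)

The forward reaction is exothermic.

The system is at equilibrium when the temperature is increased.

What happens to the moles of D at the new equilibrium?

The forward reaction is exothermic. Raising T favours the endothermic direction — shift to the left.
The net shift is to the left. D is a reactant, so its amount increases.

increases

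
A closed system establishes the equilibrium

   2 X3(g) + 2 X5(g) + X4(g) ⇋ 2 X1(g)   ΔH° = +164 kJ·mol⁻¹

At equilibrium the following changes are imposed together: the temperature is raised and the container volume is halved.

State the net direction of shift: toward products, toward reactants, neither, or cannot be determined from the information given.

right

The forward reaction is endothermic. Raising T favours the endothermic direction — shift to the right.
Gas moles: reactants 5, products 2 (Δn_gas = -3). Compression shifts the system toward the side with fewer moles of gas — to the right.
All effects act in the same direction — net shift to the right.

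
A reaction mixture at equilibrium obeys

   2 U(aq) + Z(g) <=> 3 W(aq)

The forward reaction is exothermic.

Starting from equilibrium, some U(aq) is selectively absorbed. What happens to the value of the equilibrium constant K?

The equilibrium constant depends only on temperature. This perturbation may move the position of equilibrium, but since T is unchanged, K itself is unchanged.

unchanged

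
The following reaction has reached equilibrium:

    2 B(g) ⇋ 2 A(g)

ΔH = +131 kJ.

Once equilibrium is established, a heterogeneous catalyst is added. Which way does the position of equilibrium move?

no shift

A catalyst speeds both forward and reverse rates equally; it changes neither Q nor K — no shift from this change.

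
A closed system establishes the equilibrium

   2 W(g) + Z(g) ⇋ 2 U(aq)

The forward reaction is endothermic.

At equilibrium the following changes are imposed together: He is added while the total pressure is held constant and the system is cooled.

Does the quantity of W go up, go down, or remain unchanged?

Adding inert gas at constant total pressure expands the volume and lowers every reacting partial pressure. With Δn_gas = 0 − 3 = -3, Q moves away from K toward the side with fewer gas moles, so the system shifts toward the side with more gas moles — to the left.
The forward reaction is endothermic. Lowering T favours the exothermic direction — shift to the left.
The net shift is to the left. W is a reactant, so its amount increases.

increases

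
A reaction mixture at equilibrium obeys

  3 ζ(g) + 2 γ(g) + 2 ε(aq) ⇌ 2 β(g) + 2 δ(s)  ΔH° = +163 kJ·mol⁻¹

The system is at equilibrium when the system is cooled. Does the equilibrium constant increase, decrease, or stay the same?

K depends on temperature via the van 't Hoff relation. The forward reaction is endothermic, so lowering T decreases K.

decreases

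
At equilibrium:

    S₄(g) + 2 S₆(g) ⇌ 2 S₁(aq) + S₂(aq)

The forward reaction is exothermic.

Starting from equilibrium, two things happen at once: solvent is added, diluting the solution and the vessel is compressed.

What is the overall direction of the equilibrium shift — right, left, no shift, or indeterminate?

Dilution lowers every aqueous concentration by the same factor. Δn_aq = 3 − 0 = +3, so the system shifts toward the side with more dissolved moles — to the right.
Gas moles: reactants 3, products 0 (Δn_gas = -3). Compression shifts the system toward the side with fewer moles of gas — to the right.
All effects act in the same direction — net shift to the right.

right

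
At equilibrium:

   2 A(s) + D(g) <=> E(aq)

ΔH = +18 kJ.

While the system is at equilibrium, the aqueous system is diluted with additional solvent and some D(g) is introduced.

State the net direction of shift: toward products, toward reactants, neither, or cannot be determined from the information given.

Dilution lowers every aqueous concentration by the same factor. Δn_aq = 1 − 0 = +1, so the system shifts toward the side with more dissolved moles — to the right.
Adding D (g), a reactant, drives the reaction to the right.
All effects act in the same direction — net shift to the right.

right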